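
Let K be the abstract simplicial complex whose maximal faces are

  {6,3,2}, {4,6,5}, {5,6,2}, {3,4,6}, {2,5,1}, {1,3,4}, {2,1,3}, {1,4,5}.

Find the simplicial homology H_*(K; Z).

H_0 ≅ Z,  H_1 = 0,  H_2 ≅ Z.

K has 6 vertices, 12 edges, 8 triangles.
rank ∂_0 = 0, rank ∂_1 = 5 ⇒ b_0 = 6 − 0 − 5 = 1; all invariant factors of ∂_1 are 1 so no torsion. So H_0 ≅ Z.
rank ∂_1 = 5, rank ∂_2 = 7 ⇒ b_1 = 12 − 5 − 7 = 0; all invariant factors of ∂_2 are 1 so no torsion. So H_1 ≅ 0.
rank ∂_2 = 7, rank ∂_3 = 0 ⇒ b_2 = 8 − 7 − 0 = 1. So H_2 ≅ Z.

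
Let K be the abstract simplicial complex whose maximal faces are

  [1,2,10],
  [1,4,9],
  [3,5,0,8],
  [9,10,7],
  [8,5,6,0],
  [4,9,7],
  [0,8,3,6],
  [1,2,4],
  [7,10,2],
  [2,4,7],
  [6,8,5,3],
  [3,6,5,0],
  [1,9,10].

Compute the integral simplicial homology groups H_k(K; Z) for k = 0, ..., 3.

Order the vertices as 0 < 1 < 2 < 3 < 4 < 5 < 6 < 7 < 8 < 9 < 10. Listing each simplex with vertices in this order, K has dimension 3 with simplices:

  0-simplices (11): [0], [1], [2], [3], [4], [5], [6], [7], [8], [9], [10]
  1-simplices (22): [0,3], [0,5], [0,6], [0,8], [1,2], [1,4], [1,9], [1,10], [2,4], [2,7], [2,10], [3,5], [3,6], [3,8], [4,7], [4,9], [5,6], [5,8], [6,8], [7,9], [7,10], [9,10]
  2-simplices (18): (18 of them)
  3-simplices (5): [0,3,5,6], [0,3,5,8], [0,3,6,8], [0,5,6,8], [3,5,6,8]

Hence C_0 ≅ Z^11, C_1 ≅ Z^22, C_2 ≅ Z^18, C_3 ≅ Z^5.

The boundary map ∂_1: C_1 → C_0 is given by ∂[p,q] = [q] − [p]. For instance
  ∂[1,10] = [10] − [1].
As a 11×22 matrix over Z this has rank 9, with invariant factors (1,1,1,1,1,1,1,1,1).

The boundary map ∂_2: C_2 → C_1 maps a triangle to the signed sum of its edges. For instance
  ∂[7,9,10] = [9,10] − [7,10] + [7,9],
  ∂[1,2,10] = [2,10] − [1,10] + [1,2].
As a 22×18 matrix over Z this has rank 13, with invariant factors (1,1,1,1,1,1,1,1,1,1,1,1,1).

∂_3: C_3 → C_2 sends each 3-simplex σ to the alternating sum Σ_i (−1)^i (σ with its i-th vertex removed). For instance
  ∂[0,5,6,8] = [5,6,8] − [0,6,8] + [0,5,8] − [0,5,6],
  ∂[0,3,5,6] = [3,5,6] − [0,5,6] + [0,3,6] − [0,3,5].
The resulting 18×5 matrix has rank 4, and its Smith normal form has invariant factors (1,1,1,1).

Now H_k = ker ∂_k / im ∂_{k+1}, so:

  H_0: rank C_0 − rank ∂_1 = 11 − 9 = 2, and the invariant factors of ∂_1 are all 1, so H_0 ≅ Z^2.
  H_1: rank ker ∂_1 − rank ∂_2 = (22 − 9) − 13 = 0, and the invariant factors of ∂_2 are all 1, so H_1 ≅ 0.
  H_2: rank ker ∂_2 − rank ∂_3 = (18 − 13) − 4 = 1, and the invariant factors of ∂_3 are all 1, so H_2 ≅ Z.
  H_3: rank ker ∂_3 − rank ∂_4 = (5 − 4) − 0 = 1, and there is no ∂_4, so H_3 ≅ Z.

H_0 = Z^2,  H_1 = 0,  H_2 = Z,  H_3 = Z.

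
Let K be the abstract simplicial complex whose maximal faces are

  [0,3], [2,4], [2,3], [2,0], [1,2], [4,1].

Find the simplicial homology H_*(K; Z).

H_0 = Z,  H_1 = Z^2.

Fix the vertex order 0 < 1 < 2 < 3 < 4 and write every simplex with vertices in increasing order. Then dim K = 1 and the simplices of K are:

  0-simplices (5): [0], [1], [2], [3], [4]
  1-simplices (6): [0,2], [0,3], [1,2], [1,4], [2,3], [2,4]

so the chain groups are C_0 ≅ Z^5, C_1 ≅ Z^6.

Boundary ∂_1: C_1 → C_0 is given by ∂[p,q] = [q] − [p]. For instance
  ∂[0,3] = [3] − [0].
This gives a 5×6 integer matrix of rank 4; reducing to Smith normal form yields diagonal entries (1,1,1,1).

From H_k ≅ ker(∂_k) / im(∂_{k+1}) we obtain:

  H_0: rank C_0 − rank ∂_1 = 5 − 4 = 1, and the invariant factors of ∂_1 are all 1, so H_0 ≅ Z.
  H_1: rank ker ∂_1 − rank ∂_2 = (6 − 4) − 0 = 2, and there is no ∂_2, so H_1 ≅ Z^2.

As a check, the Euler characteristic is 5 − 6 = -1, which agrees with 1 − 2 = -1.
(K is a triangulation of a wedge of 2 circles.)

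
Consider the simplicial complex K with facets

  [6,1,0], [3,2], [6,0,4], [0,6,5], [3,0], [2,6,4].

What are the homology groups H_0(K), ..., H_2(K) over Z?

Take the total order 0 < 1 < 2 < 3 < 4 < 5 < 6 on the vertex set. Then K (dimension 2) consists of the simplices:

  0-simplices (7): [0], [1], [2], [3], [4], [5], [6]
  1-simplices (11): [0,1], [0,3], [0,4], [0,5], [0,6], [1,6], [2,3], [2,4], [2,6], [4,6], [5,6]
  2-simplices (4): [0,1,6], [0,4,6], [0,5,6], [2,4,6]

so the chain groups are C_0 ≅ Z^7, C_1 ≅ Z^11, C_2 ≅ Z^4.

Boundary ∂_1: C_1 → C_0 sends each edge [p,q] (with p < q) to q − p.
This gives a 7×11 integer matrix of rank 6; reducing to Smith normal form yields diagonal entries (1,1,1,1,1,1).

The boundary map ∂_2: C_2 → C_1 acts by ∂[p,q,r] = [q,r] − [p,r] + [p,q]. For instance
  ∂[0,4,6] = [4,6] − [0,6] + [0,4],
  ∂[0,1,6] = [1,6] − [0,6] + [0,1].
This gives a 11×4 integer matrix of rank 4; reducing to Smith normal form yields diagonal entries (1,1,1,1).

From H_k ≅ ker(∂_k) / im(∂_{k+1}) we obtain:

  H_0: rank C_0 − rank ∂_1 = 7 − 6 = 1, and the invariant factors of ∂_1 are all 1, so H_0 ≅ Z.
  H_1: rank ker ∂_1 − rank ∂_2 = (11 − 6) − 4 = 1, and the invariant factors of ∂_2 are all 1, so H_1 ≅ Z.
  H_2: rank ker ∂_2 − rank ∂_3 = (4 − 4) − 0 = 0, and there is no ∂_3, so H_2 ≅ 0.

As a check, the Euler characteristic is 7 − 11 + 4 = 0, which agrees with 1 − 1 + 0 = 0.

H_0 ≅ Z,  H_1 ≅ Z,  H_2 = 0.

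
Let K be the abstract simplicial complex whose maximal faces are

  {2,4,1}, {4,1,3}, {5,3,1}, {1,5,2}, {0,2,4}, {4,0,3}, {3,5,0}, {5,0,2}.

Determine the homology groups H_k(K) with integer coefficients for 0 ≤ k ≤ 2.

H_0 ≅ Z,  H_1 = 0,  H_2 ≅ Z.

Take the total order 0 < 1 < 2 < 3 < 4 < 5 on the vertex set. Then K (dimension 2) consists of the simplices:

  0-simplices (6): [0], [1], [2], [3], [4], [5]
  1-simplices (12): [0,2], [0,3], [0,4], [0,5], [1,2], [1,3], [1,4], [1,5], [2,4], [2,5], [3,4], [3,5]
  2-simplices (8): [0,2,4], [0,2,5], [0,3,4], [0,3,5], [1,2,4], [1,2,5], [1,3,4], [1,3,5]

so the chain groups are C_0 ≅ Z^6, C_1 ≅ Z^12, C_2 ≅ Z^8.

Boundary ∂_1: C_1 → C_0 maps an edge to its endpoints' difference, ∂[p,q] = q − p.
The resulting 6×12 matrix has rank 5, and its Smith normal form has invariant factors (1,1,1,1,1).

∂_2: C_2 → C_1 maps a triangle to the signed sum of its edges. For instance
  ∂[0,3,5] = [3,5] − [0,5] + [0,3],
  ∂[1,2,5] = [2,5] − [1,5] + [1,2].
This gives a 12×8 integer matrix of rank 7; reducing to Smith normal form yields diagonal entries (1,1,1,1,1,1,1).

From H_k ≅ ker(∂_k) / im(∂_{k+1}) we obtain:

  H_0: rank C_0 − rank ∂_1 = 6 − 5 = 1, and the invariant factors of ∂_1 are all 1, so H_0 ≅ Z.
  H_1: rank ker ∂_1 − rank ∂_2 = (12 − 5) − 7 = 0, and the invariant factors of ∂_2 are all 1, so H_1 ≅ 0.
  H_2: rank ker ∂_2 − rank ∂_3 = (8 − 7) − 0 = 1, and there is no ∂_3, so H_2 ≅ Z.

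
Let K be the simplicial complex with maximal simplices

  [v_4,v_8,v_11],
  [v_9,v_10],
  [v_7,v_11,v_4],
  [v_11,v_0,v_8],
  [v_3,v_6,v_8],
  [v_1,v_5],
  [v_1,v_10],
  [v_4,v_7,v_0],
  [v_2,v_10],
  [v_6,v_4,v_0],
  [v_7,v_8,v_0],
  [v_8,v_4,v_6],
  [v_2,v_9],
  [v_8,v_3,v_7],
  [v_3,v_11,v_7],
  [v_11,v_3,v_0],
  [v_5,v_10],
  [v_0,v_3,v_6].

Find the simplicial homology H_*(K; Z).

We work with the vertex ordering v_0 < v_1 < v_2 < v_3 < v_4 < v_5 < v_6 < v_7 < v_8 < v_9 < v_10 < v_11. The simplices of K, each written with vertices in increasing order, are:

  0-simplices (12): [v_0], [v_1], [v_2], [v_3], [v_4], [v_5], [v_6], [v_7], [v_8], [v_9], [v_10], [v_11]
  1-simplices (24): (24 of them)
  2-simplices (12): (12 of them)

giving chain groups C_0 ≅ Z^12, C_1 ≅ Z^24, C_2 ≅ Z^12.

Boundary ∂_1: C_1 → C_0 maps an edge to its endpoints' difference, ∂[p,q] = q − p.
The resulting 12×24 matrix has rank 10, and its Smith normal form has invariant factors (1,1,1,1,1,1,1,1,1,1).

Boundary ∂_2: C_2 → C_1 maps a triangle to the signed sum of its edges. For instance
  ∂[v_3,v_7,v_8] = [v_7,v_8] − [v_3,v_8] + [v_3,v_7],
  ∂[v_0,v_4,v_7] = [v_4,v_7] − [v_0,v_7] + [v_0,v_4].
The 24×12 boundary matrix has rank 12 and Smith normal form diag(1,1,1,1,1,1,1,1,1,1,1,2).

Computing H_k = (kernel of ∂_k) / (image of ∂_{k+1}):

  H_0: rank C_0 − rank ∂_1 = 12 − 10 = 2, and the invariant factors of ∂_1 are all 1, so H_0 ≅ Z^2.
  H_1: rank ker ∂_1 − rank ∂_2 = (24 − 10) − 12 = 2, and ∂_2 has invariant factor 2 > 1, so H_1 ≅ Z^2 ⊕ Z/2.
  H_2: rank ker ∂_2 − rank ∂_3 = (12 − 12) − 0 = 0, and there is no ∂_3, so H_2 ≅ 0.

As a check, the Euler characteristic is 12 − 24 + 12 = 0, which agrees with 2 − 2 + 0 = 0.
(K is a triangulation of the disjoint union of a wedge of 2 circles and the real projective plane RP^2.)

H_0 = Z^2,  H_1 = Z^2 ⊕ Z/2,  H_2 = 0.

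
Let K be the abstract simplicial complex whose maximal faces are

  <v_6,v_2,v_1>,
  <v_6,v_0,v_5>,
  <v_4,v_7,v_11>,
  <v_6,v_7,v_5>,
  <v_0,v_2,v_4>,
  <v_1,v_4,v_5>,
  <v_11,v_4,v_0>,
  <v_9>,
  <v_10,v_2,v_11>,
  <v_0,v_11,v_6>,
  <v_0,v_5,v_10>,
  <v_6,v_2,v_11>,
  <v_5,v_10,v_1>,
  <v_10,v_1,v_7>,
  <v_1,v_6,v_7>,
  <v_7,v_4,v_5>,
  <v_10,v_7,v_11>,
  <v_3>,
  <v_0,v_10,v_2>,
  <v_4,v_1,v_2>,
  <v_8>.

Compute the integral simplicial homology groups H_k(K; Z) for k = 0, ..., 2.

K has 12 vertices, 27 edges, 18 triangles.
rank ∂_0 = 0, rank ∂_1 = 8 ⇒ b_0 = 12 − 0 − 8 = 4; all invariant factors of ∂_1 are 1 so no torsion. So H_0 = Z^4.
rank ∂_1 = 8, rank ∂_2 = 18 ⇒ b_1 = 27 − 8 − 18 = 1; ∂_2 has invariant factor(s) [2] giving torsion. So H_1 = Z ⊕ Z/2.
rank ∂_2 = 18, rank ∂_3 = 0 ⇒ b_2 = 18 − 18 − 0 = 0. So H_2 = 0.

H_0 = Z^4,  H_1 = Z ⊕ Z/2,  H_2 = 0.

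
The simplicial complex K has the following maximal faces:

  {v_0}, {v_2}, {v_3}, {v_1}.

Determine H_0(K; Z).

Fix the vertex order v_0 < v_1 < v_2 < v_3 and write every simplex with vertices in increasing order. Then dim K = 0 and the simplices of K are:

  0-simplices (4): [v_0], [v_1], [v_2], [v_3]

Hence C_0 ≅ Z^4.

From H_k ≅ ker(∂_k) / im(∂_{k+1}) we obtain:

  H_0: rank C_0 − rank ∂_1 = 4 − 0 = 4, and there is no ∂_1, so H_0 = Z^4.

(K is a triangulation of a set of 4 points.)

H_0 ≅ Z^4.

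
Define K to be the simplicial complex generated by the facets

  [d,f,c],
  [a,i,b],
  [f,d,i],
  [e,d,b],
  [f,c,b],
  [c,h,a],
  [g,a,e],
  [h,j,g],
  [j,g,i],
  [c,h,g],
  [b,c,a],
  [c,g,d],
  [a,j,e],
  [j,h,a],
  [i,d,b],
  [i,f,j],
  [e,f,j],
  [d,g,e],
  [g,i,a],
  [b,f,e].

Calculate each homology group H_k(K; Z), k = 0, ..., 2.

Order the vertices as a < b < c < d < e < f < g < h < i < j. Listing each simplex with vertices in this order, K has dimension 2 with simplices:

  0-simplices (10): a, b, c, d, e, f, g, h, i, j
  1-simplices (30): ab, ac, ae, ag, ah, ai, aj, bc, bd, be, bf, bi, cd, cf, cg, ch, de, df, dg, di, ef, eg, ej, fi, fj, gh, gi, gj, hj, ij
  2-simplices (20): abc, abi, ach, aeg, aej, agi, ahj, bcf, bde, bdi, bef, cdf, cdg, cgh, deg, dfi, efj, fij, ghj, gij

so the chain groups are C_0 ≅ Z^10, C_1 ≅ Z^30, C_2 ≅ Z^20.

∂_1: C_1 → C_0 is given by ∂[p,q] = [q] − [p].
This gives a 10×30 integer matrix of rank 9; reducing to Smith normal form yields diagonal entries (1,1,1,1,1,1,1,1,1).

∂_2: C_2 → C_1 sends each 2-simplex [p,q,r] to [q,r] − [p,r] + [p,q]. For instance
  ∂bde = de − be + bd,
  ∂aej = ej − aj + ae.
As a 30×20 matrix over Z this has rank 20, with invariant factors (1,1,1,1,1,1,1,1,1,1,1,1,1,1,1,1,1,1,1,2).

Reading off H_k = ker ∂_k / im ∂_{k+1}:

  H_0: rank C_0 − rank ∂_1 = 10 − 9 = 1, and the invariant factors of ∂_1 are all 1, so H_0 = Z.
  H_1: rank ker ∂_1 − rank ∂_2 = (30 − 9) − 20 = 1, and ∂_2 has invariant factor 2 > 1, so H_1 = Z ⊕ Z/2.
  H_2: rank ker ∂_2 − rank ∂_3 = (20 − 20) − 0 = 0, and there is no ∂_3, so H_2 = 0.

H_0 = Z,  H_1 = Z ⊕ Z/2,  H_2 = 0.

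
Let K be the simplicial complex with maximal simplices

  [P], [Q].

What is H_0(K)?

H_0 ≅ Z^2.

Order the vertices as P < Q. Listing each simplex with vertices in this order, K has dimension 0 with simplices:

  0-simplices (2): P, Q

so the chain groups are C_0 ≅ Z^2.

From H_k ≅ ker(∂_k) / im(∂_{k+1}) we obtain:

  H_0: rank C_0 − rank ∂_1 = 2 − 0 = 2, and there is no ∂_1, so H_0 = Z^2.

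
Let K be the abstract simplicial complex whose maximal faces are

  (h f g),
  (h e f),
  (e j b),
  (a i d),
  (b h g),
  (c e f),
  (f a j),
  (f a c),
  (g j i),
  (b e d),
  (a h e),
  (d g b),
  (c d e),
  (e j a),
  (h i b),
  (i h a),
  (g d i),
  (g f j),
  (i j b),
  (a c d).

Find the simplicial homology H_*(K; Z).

Order the vertices as a < b < c < d < e < f < g < h < i < j. Listing each simplex with vertices in this order, K has dimension 2 with simplices:

  0-simplices (10): a, b, c, d, e, f, g, h, i, j
  1-simplices (30): ac, ad, ae, af, ah, ai, aj, bd, be, bg, bh, bi, bj, cd, ce, cf, de, dg, di, ef, eh, ej, fg, fh, fj, gh, gi, gj, hi, ij
  2-simplices (20): acd, acf, adi, aeh, aej, afj, ahi, bde, bdg, bej, bgh, bhi, bij, cde, cef, dgi, efh, fgh, fgj, gij

so the chain groups are C_0 ≅ Z^10, C_1 ≅ Z^30, C_2 ≅ Z^20.

The boundary map ∂_1: C_1 → C_0 is given by ∂[p,q] = [q] − [p]. For instance
  ∂bj = j − b.
As a 10×30 matrix over Z this has rank 9, with invariant factors (1,1,1,1,1,1,1,1,1).

The boundary map ∂_2: C_2 → C_1 sends each 2-simplex [p,q,r] to [q,r] − [p,r] + [p,q]. For instance
  ∂bde = de − be + bd,
  ∂fgh = gh − fh + fg.
The 30×20 boundary matrix has rank 20 and Smith normal form diag(1,1,1,1,1,1,1,1,1,1,1,1,1,1,1,1,1,1,1,2).

Computing H_k = (kernel of ∂_k) / (image of ∂_{k+1}):

  H_0: rank C_0 − rank ∂_1 = 10 − 9 = 1, and the invariant factors of ∂_1 are all 1, so H_0 ≅ Z.
  H_1: rank ker ∂_1 − rank ∂_2 = (30 − 9) − 20 = 1, and ∂_2 has invariant factor 2 > 1, so H_1 ≅ Z ⊕ Z/2Z.
  H_2: rank ker ∂_2 − rank ∂_3 = (20 − 20) − 0 = 0, and there is no ∂_3, so H_2 ≅ 0.

H_0 = Z,  H_1 = Z ⊕ Z/2Z,  H_2 = 0.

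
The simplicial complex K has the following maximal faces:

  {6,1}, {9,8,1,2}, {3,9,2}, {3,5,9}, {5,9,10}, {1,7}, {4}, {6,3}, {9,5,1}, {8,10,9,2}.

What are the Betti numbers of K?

b_0 = 2, b_1 = 1, b_2 = 0, b_3 = 0.

Order the vertices as 1 < 2 < 3 < 4 < 5 < 6 < 7 < 8 < 9 < 10. Listing each simplex with vertices in this order, K has dimension 3 with simplices:

  0-simplices (10): [1], [2], [3], [4], [5], [6], [7], [8], [9], [10]
  1-simplices (18): [1,2], [1,5], [1,6], [1,7], [1,8], [1,9], [2,3], [2,8], [2,9], [2,10], [3,5], [3,6], [3,9], [5,9], [5,10], [8,9], [8,10], [9,10]
  2-simplices (11): [1,2,8], [1,2,9], [1,5,9], [1,8,9], [2,3,9], [2,8,9], [2,8,10], [2,9,10], [3,5,9], [5,9,10], [8,9,10]
  3-simplices (2): [1,2,8,9], [2,8,9,10]

giving chain groups C_0 ≅ Z^10, C_1 ≅ Z^18, C_2 ≅ Z^11, C_3 ≅ Z^2.

∂_1: C_1 → C_0 maps an edge to its endpoints' difference, ∂[p,q] = q − p. For instance
  ∂[2,3] = [3] − [2].
The resulting 10×18 matrix has rank 8, and its Smith normal form has invariant factors (1,1,1,1,1,1,1,1).

∂_2: C_2 → C_1 maps a triangle to the signed sum of its edges. For instance
  ∂[2,8,10] = [8,10] − [2,10] + [2,8],
  ∂[2,8,9] = [8,9] − [2,9] + [2,8].
This gives a 18×11 integer matrix of rank 9; reducing to Smith normal form yields diagonal entries (1,1,1,1,1,1,1,1,1).

The boundary map ∂_3: C_3 → C_2 sends each 3-simplex σ to the alternating sum Σ_i (−1)^i (σ with its i-th vertex removed). For instance
  ∂[2,8,9,10] = [8,9,10] − [2,9,10] + [2,8,10] − [2,8,9],
  ∂[1,2,8,9] = [2,8,9] − [1,8,9] + [1,2,9] − [1,2,8].
The resulting 11×2 matrix has rank 2, and its Smith normal form has invariant factors (1,1).

Reading off H_k = ker ∂_k / im ∂_{k+1}:

  H_0: rank C_0 − rank ∂_1 = 10 − 8 = 2, and the invariant factors of ∂_1 are all 1, so H_0 ≅ Z^2.
  H_1: rank ker ∂_1 − rank ∂_2 = (18 − 8) − 9 = 1, and the invariant factors of ∂_2 are all 1, so H_1 ≅ Z.
  H_2: rank ker ∂_2 − rank ∂_3 = (11 − 9) − 2 = 0, and the invariant factors of ∂_3 are all 1, so H_2 ≅ 0.
  H_3: rank ker ∂_3 − rank ∂_4 = (2 − 2) − 0 = 0, and there is no ∂_4, so H_3 ≅ 0.

As a check, the Euler characteristic is 10 − 18 + 11 − 2 = 1, which agrees with 2 − 1 + 0 − 0 = 1.

Hence the Betti numbers are b_0 = 2, b_1 = 1, b_2 = 0, b_3 = 0.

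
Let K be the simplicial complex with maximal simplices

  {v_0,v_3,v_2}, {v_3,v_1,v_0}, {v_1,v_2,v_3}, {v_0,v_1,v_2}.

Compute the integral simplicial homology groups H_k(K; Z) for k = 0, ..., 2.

H_0 = Z,  H_1 = 0,  H_2 = Z.

We work with the vertex ordering v_0 < v_1 < v_2 < v_3. The simplices of K, each written with vertices in increasing order, are:

  0-simplices (4): [v_0], [v_1], [v_2], [v_3]
  1-simplices (6): [v_0,v_1], [v_0,v_2], [v_0,v_3], [v_1,v_2], [v_1,v_3], [v_2,v_3]
  2-simplices (4): [v_0,v_1,v_2], [v_0,v_1,v_3], [v_0,v_2,v_3], [v_1,v_2,v_3]

so the chain groups are C_0 ≅ Z^4, C_1 ≅ Z^6, C_2 ≅ Z^4.

The boundary map ∂_1: C_1 → C_0 is given by ∂[p,q] = [q] − [p].
The 4×6 boundary matrix has rank 3 and Smith normal form diag(1,1,1).

∂_2: C_2 → C_1 sends each 2-simplex [p,q,r] to [q,r] − [p,r] + [p,q]. For instance
  ∂[v_0,v_1,v_2] = [v_1,v_2] − [v_0,v_2] + [v_0,v_1],
  ∂[v_1,v_2,v_3] = [v_2,v_3] − [v_1,v_3] + [v_1,v_2].
As a 6×4 matrix over Z this has rank 3, with invariant factors (1,1,1).

Reading off H_k = ker ∂_k / im ∂_{k+1}:

  H_0: rank C_0 − rank ∂_1 = 4 − 3 = 1, and the invariant factors of ∂_1 are all 1, so H_0 ≅ Z.
  H_1: rank ker ∂_1 − rank ∂_2 = (6 − 3) − 3 = 0, and the invariant factors of ∂_2 are all 1, so H_1 ≅ 0.
  H_2: rank ker ∂_2 − rank ∂_3 = (4 − 3) − 0 = 1, and there is no ∂_3, so H_2 ≅ Z.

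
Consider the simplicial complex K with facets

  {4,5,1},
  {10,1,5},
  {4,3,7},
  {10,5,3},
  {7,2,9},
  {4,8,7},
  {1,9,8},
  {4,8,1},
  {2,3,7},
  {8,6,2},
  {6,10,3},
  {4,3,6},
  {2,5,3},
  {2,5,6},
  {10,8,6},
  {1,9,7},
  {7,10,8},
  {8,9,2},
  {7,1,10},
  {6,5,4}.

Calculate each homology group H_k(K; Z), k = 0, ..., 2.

We work with the vertex ordering 1 < 2 < 3 < 4 < 5 < 6 < 7 < 8 < 9 < 10. The simplices of K, each written with vertices in increasing order, are:

  0-simplices (10): [1], [2], [3], [4], [5], [6], [7], [8], [9], [10]
  1-simplices (30): (30 of them)
  2-simplices (20): (20 of them)

Hence C_0 ≅ Z^10, C_1 ≅ Z^30, C_2 ≅ Z^20.

Boundary ∂_1: C_1 → C_0 sends each edge [p,q] (with p < q) to q − p. For instance
  ∂[3,5] = [5] − [3].
The resulting 10×30 matrix has rank 9, and its Smith normal form has invariant factors (1,1,1,1,1,1,1,1,1).

∂_2: C_2 → C_1 sends each 2-simplex [p,q,r] to [q,r] − [p,r] + [p,q]. For instance
  ∂[1,5,10] = [5,10] − [1,10] + [1,5],
  ∂[3,5,10] = [5,10] − [3,10] + [3,5].
This gives a 30×20 integer matrix of rank 20; reducing to Smith normal form yields diagonal entries (1,1,1,1,1,1,1,1,1,1,1,1,1,1,1,1,1,1,1,2).

Computing H_k = (kernel of ∂_k) / (image of ∂_{k+1}):

  H_0: rank C_0 − rank ∂_1 = 10 − 9 = 1, and the invariant factors of ∂_1 are all 1, so H_0 = Z.
  H_1: rank ker ∂_1 − rank ∂_2 = (30 − 9) − 20 = 1, and ∂_2 has invariant factor 2 > 1, so H_1 = Z ⊕ Z_2.
  H_2: rank ker ∂_2 − rank ∂_3 = (20 − 20) − 0 = 0, and there is no ∂_3, so H_2 = 0.

H_0 ≅ Z,  H_1 ≅ Z ⊕ Z_2,  H_2 = 0.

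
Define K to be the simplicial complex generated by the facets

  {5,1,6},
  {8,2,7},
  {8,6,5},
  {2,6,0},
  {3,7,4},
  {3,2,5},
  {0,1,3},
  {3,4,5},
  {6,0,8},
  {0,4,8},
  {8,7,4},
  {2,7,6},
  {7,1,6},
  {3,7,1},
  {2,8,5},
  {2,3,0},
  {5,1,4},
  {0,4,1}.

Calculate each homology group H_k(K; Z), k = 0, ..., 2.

H_0 = Z,  H_1 = Z ⊕ Z_2,  H_2 = 0.

We work with the vertex ordering 0 < 1 < 2 < 3 < 4 < 5 < 6 < 7 < 8. The simplices of K, each written with vertices in increasing order, are:

  0-simplices (9): [0], [1], [2], [3], [4], [5], [6], [7], [8]
  1-simplices (27): (27 of them)
  2-simplices (18): [0,1,3], [0,1,4], [0,2,3], [0,2,6], [0,4,8], [0,6,8], [1,3,7], [1,4,5], [1,5,6], [1,6,7], [2,3,5], [2,5,8], [2,6,7], [2,7,8], [3,4,5], [3,4,7], [4,7,8], [5,6,8]

so the chain groups are C_0 ≅ Z^9, C_1 ≅ Z^27, C_2 ≅ Z^18.

The boundary map ∂_1: C_1 → C_0 sends each edge [p,q] (with p < q) to q − p. For instance
  ∂[1,3] = [3] − [1].
The resulting 9×27 matrix has rank 8, and its Smith normal form has invariant factors (1,1,1,1,1,1,1,1).

The boundary map ∂_2: C_2 → C_1 sends each 2-simplex [p,q,r] to [q,r] − [p,r] + [p,q]. For instance
  ∂[0,2,6] = [2,6] − [0,6] + [0,2],
  ∂[2,5,8] = [5,8] − [2,8] + [2,5].
As a 27×18 matrix over Z this has rank 18, with invariant factors (1,1,1,1,1,1,1,1,1,1,1,1,1,1,1,1,1,2).

Computing H_k = (kernel of ∂_k) / (image of ∂_{k+1}):

  H_0: rank C_0 − rank ∂_1 = 9 − 8 = 1, and the invariant factors of ∂_1 are all 1, so H_0 ≅ Z.
  H_1: rank ker ∂_1 − rank ∂_2 = (27 − 8) − 18 = 1, and ∂_2 has invariant factor 2 > 1, so H_1 ≅ Z ⊕ Z_2.
  H_2: rank ker ∂_2 − rank ∂_3 = (18 − 18) − 0 = 0, and there is no ∂_3, so H_2 ≅ 0.

(K is a triangulation of the Klein bottle.)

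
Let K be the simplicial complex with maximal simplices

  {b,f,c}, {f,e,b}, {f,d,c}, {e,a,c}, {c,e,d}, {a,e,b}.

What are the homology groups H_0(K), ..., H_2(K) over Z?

K has 6 vertices, 12 edges, 6 triangles.
rank ∂_0 = 0, rank ∂_1 = 5 ⇒ b_0 = 6 − 0 − 5 = 1; all invariant factors of ∂_1 are 1 so no torsion. So H_0 = Z.
rank ∂_1 = 5, rank ∂_2 = 6 ⇒ b_1 = 12 − 5 − 6 = 1; all invariant factors of ∂_2 are 1 so no torsion. So H_1 = Z.
rank ∂_2 = 6, rank ∂_3 = 0 ⇒ b_2 = 6 − 6 − 0 = 0. So H_2 = 0.

H_0 = Z,  H_1 = Z,  H_2 = 0.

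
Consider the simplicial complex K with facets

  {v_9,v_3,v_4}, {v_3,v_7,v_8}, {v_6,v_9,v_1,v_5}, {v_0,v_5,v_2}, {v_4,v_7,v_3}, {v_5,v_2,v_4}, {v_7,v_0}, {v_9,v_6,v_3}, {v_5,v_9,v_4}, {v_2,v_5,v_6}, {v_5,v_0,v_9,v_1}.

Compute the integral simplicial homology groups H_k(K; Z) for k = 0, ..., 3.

We work with the vertex ordering v_0 < v_1 < v_2 < v_3 < v_4 < v_5 < v_6 < v_7 < v_8 < v_9. The simplices of K, each written with vertices in increasing order, are:

  0-simplices (10): [v_0], [v_1], [v_2], [v_3], [v_4], [v_5], [v_6], [v_7], [v_8], [v_9]
  1-simplices (23): (23 of them)
  2-simplices (15): (15 of them)
  3-simplices (2): [v_0,v_1,v_5,v_9], [v_1,v_5,v_6,v_9]

Hence C_0 ≅ Z^10, C_1 ≅ Z^23, C_2 ≅ Z^15, C_3 ≅ Z^2.

Boundary ∂_1: C_1 → C_0 is given by ∂[p,q] = [q] − [p].
The 10×23 boundary matrix has rank 9 and Smith normal form diag(1,1,1,1,1,1,1,1,1).

The boundary map ∂_2: C_2 → C_1 maps a triangle to the signed sum of its edges. For instance
  ∂[v_0,v_1,v_9] = [v_1,v_9] − [v_0,v_9] + [v_0,v_1],
  ∂[v_3,v_4,v_9] = [v_4,v_9] − [v_3,v_9] + [v_3,v_4].
The resulting 23×15 matrix has rank 13, and its Smith normal form has invariant factors (1,1,1,1,1,1,1,1,1,1,1,1,1).

Boundary ∂_3: C_3 → C_2 sends each 3-simplex σ to the alternating sum Σ_i (−1)^i (σ with its i-th vertex removed). For instance
  ∂[v_0,v_1,v_5,v_9] = [v_1,v_5,v_9] − [v_0,v_5,v_9] + [v_0,v_1,v_9] − [v_0,v_1,v_5],
  ∂[v_1,v_5,v_6,v_9] = [v_5,v_6,v_9] − [v_1,v_6,v_9] + [v_1,v_5,v_9] − [v_1,v_5,v_6].
As a 15×2 matrix over Z this has rank 2, with invariant factors (1,1).

From H_k ≅ ker(∂_k) / im(∂_{k+1}) we obtain:

  H_0: rank C_0 − rank ∂_1 = 10 − 9 = 1, and the invariant factors of ∂_1 are all 1, so H_0 = Z.
  H_1: rank ker ∂_1 − rank ∂_2 = (23 − 9) − 13 = 1, and the invariant factors of ∂_2 are all 1, so H_1 = Z.
  H_2: rank ker ∂_2 − rank ∂_3 = (15 − 13) − 2 = 0, and the invariant factors of ∂_3 are all 1, so H_2 = 0.
  H_3: rank ker ∂_3 − rank ∂_4 = (2 − 2) − 0 = 0, and there is no ∂_4, so H_3 = 0.

As a check, the Euler characteristic is 10 − 23 + 15 − 2 = 0, which agrees with 1 − 1 + 0 − 0 = 0.

H_0 = Z,  H_1 = Z,  H_2 = 0,  H_3 = 0.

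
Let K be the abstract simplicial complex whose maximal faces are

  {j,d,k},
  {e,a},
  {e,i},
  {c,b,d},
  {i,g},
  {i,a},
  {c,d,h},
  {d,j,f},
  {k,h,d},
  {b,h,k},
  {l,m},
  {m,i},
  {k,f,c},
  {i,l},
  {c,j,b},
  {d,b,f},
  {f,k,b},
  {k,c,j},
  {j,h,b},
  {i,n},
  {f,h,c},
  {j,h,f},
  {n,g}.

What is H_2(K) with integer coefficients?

H_2 = Z.

Take the total order a < b < c < d < e < f < g < h < i < j < k < l < m < n on the vertex set. Then K (dimension 2) consists of the simplices:

  0-simplices (14): a, b, c, d, e, f, g, h, i, j, k, l, m, n
  1-simplices (30): ae, ai, bc, bd, bf, bh, bj, bk, cd, cf, ch, cj, ck, df, dh, dj, dk, ei, fh, fj, fk, gi, gn, hj, hk, il, im, in, jk, lm
  2-simplices (14): bcd, bcj, bdf, bfk, bhj, bhk, cdh, cfh, cfk, cjk, dfj, dhk, djk, fhj

so the chain groups are C_0 ≅ Z^14, C_1 ≅ Z^30, C_2 ≅ Z^14.

∂_1: C_1 → C_0 is given by ∂[p,q] = [q] − [p]. For instance
  ∂ai = i − a.
As a 14×30 matrix over Z this has rank 12, with invariant factors (1,1,1,1,1,1,1,1,1,1,1,1).

Boundary ∂_2: C_2 → C_1 acts by ∂[p,q,r] = [q,r] − [p,r] + [p,q]. For instance
  ∂bdf = df − bf + bd,
  ∂cjk = jk − ck + cj.
This gives a 30×14 integer matrix of rank 13; reducing to Smith normal form yields diagonal entries (1,1,1,1,1,1,1,1,1,1,1,1,1).

From H_k ≅ ker(∂_k) / im(∂_{k+1}) we obtain:

  H_2: rank ker ∂_2 − rank ∂_3 = (14 − 13) − 0 = 1, and there is no ∂_3, so H_2 = Z.

(K is a triangulation of the disjoint union of the torus T^2 and a wedge of 3 circles.)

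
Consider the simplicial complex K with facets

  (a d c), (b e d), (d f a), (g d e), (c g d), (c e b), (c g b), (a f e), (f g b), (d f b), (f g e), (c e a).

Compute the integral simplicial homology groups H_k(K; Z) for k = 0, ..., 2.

H_0 ≅ Z,  H_1 ≅ Z/2,  H_2 = 0.

K has 7 vertices, 18 edges, 12 triangles.
rank ∂_0 = 0, rank ∂_1 = 6 ⇒ b_0 = 7 − 0 − 6 = 1; all invariant factors of ∂_1 are 1 so no torsion. So H_0 ≅ Z.
rank ∂_1 = 6, rank ∂_2 = 12 ⇒ b_1 = 18 − 6 − 12 = 0; ∂_2 has invariant factor(s) [2] giving torsion. So H_1 ≅ Z/2.
rank ∂_2 = 12, rank ∂_3 = 0 ⇒ b_2 = 12 − 12 − 0 = 0. So H_2 ≅ 0.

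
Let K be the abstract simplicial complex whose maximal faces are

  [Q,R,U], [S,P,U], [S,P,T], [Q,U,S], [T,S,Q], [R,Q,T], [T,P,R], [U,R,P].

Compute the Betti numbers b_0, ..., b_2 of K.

b_0 = 1, b_1 = 0, b_2 = 1.

We work with the vertex ordering P < Q < R < S < T < U. The simplices of K, each written with vertices in increasing order, are:

  0-simplices (6): P, Q, R, S, T, U
  1-simplices (12): PR, PS, PT, PU, QR, QS, QT, QU, RT, RU, ST, SU
  2-simplices (8): PRT, PRU, PST, PSU, QRT, QRU, QST, QSU

so the chain groups are C_0 ≅ Z^6, C_1 ≅ Z^12, C_2 ≅ Z^8.

Boundary ∂_1: C_1 → C_0 maps an edge to its endpoints' difference, ∂[p,q] = q − p. For instance
  ∂QU = U − Q.
This gives a 6×12 integer matrix of rank 5; reducing to Smith normal form yields diagonal entries (1,1,1,1,1).

The boundary map ∂_2: C_2 → C_1 sends each 2-simplex [p,q,r] to [q,r] − [p,r] + [p,q]. For instance
  ∂QRU = RU − QU + QR,
  ∂QRT = RT − QT + QR.
The resulting 12×8 matrix has rank 7, and its Smith normal form has invariant factors (1,1,1,1,1,1,1).

From H_k ≅ ker(∂_k) / im(∂_{k+1}) we obtain:

  H_0: rank C_0 − rank ∂_1 = 6 − 5 = 1, and the invariant factors of ∂_1 are all 1, so H_0 ≅ Z.
  H_1: rank ker ∂_1 − rank ∂_2 = (12 − 5) − 7 = 0, and the invariant factors of ∂_2 are all 1, so H_1 ≅ 0.
  H_2: rank ker ∂_2 − rank ∂_3 = (8 − 7) − 0 = 1, and there is no ∂_3, so H_2 ≅ Z.

As a check, the Euler characteristic is 6 − 12 + 8 = 2, which agrees with 1 − 0 + 1 = 2.

Hence the Betti numbers are b_0 = 1, b_1 = 0, b_2 = 1.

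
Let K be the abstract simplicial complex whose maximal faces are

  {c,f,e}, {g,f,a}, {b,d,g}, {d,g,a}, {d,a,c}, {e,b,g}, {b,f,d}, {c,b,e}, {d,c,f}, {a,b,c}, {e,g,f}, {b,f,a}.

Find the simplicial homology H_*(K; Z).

H_0 = Z,  H_1 = Z/2,  H_2 = 0.

We work with the vertex ordering a < b < c < d < e < f < g. The simplices of K, each written with vertices in increasing order, are:

  0-simplices (7): a, b, c, d, e, f, g
  1-simplices (18): ab, ac, ad, af, ag, bc, bd, be, bf, bg, cd, ce, cf, df, dg, ef, eg, fg
  2-simplices (12): abc, abf, acd, adg, afg, bce, bdf, bdg, beg, cdf, cef, efg

Hence C_0 ≅ Z^7, C_1 ≅ Z^18, C_2 ≅ Z^12.

∂_1: C_1 → C_0 maps an edge to its endpoints' difference, ∂[p,q] = q − p. For instance
  ∂cf = f − c.
The resulting 7×18 matrix has rank 6, and its Smith normal form has invariant factors (1,1,1,1,1,1).

The boundary map ∂_2: C_2 → C_1 sends each 2-simplex [p,q,r] to [q,r] − [p,r] + [p,q]. For instance
  ∂adg = dg − ag + ad,
  ∂abf = bf − af + ab.
This gives a 18×12 integer matrix of rank 12; reducing to Smith normal form yields diagonal entries (1,1,1,1,1,1,1,1,1,1,1,2).

Now H_k = ker ∂_k / im ∂_{k+1}, so:

  H_0: rank C_0 − rank ∂_1 = 7 − 6 = 1, and the invariant factors of ∂_1 are all 1, so H_0 ≅ Z.
  H_1: rank ker ∂_1 − rank ∂_2 = (18 − 6) − 12 = 0, and ∂_2 has invariant factor 2 > 1, so H_1 ≅ Z/2.
  H_2: rank ker ∂_2 − rank ∂_3 = (12 − 12) − 0 = 0, and there is no ∂_3, so H_2 ≅ 0.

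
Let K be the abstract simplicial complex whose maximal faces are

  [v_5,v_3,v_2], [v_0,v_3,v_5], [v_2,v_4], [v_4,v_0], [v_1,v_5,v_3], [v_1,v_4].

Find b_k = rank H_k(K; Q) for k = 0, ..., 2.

We work with the vertex ordering v_0 < v_1 < v_2 < v_3 < v_4 < v_5. The simplices of K, each written with vertices in increasing order, are:

  0-simplices (6): [v_0], [v_1], [v_2], [v_3], [v_4], [v_5]
  1-simplices (10): [v_0,v_3], [v_0,v_4], [v_0,v_5], [v_1,v_3], [v_1,v_4], [v_1,v_5], [v_2,v_3], [v_2,v_4], [v_2,v_5], [v_3,v_5]
  2-simplices (3): [v_0,v_3,v_5], [v_1,v_3,v_5], [v_2,v_3,v_5]

giving chain groups C_0 ≅ Z^6, C_1 ≅ Z^10, C_2 ≅ Z^3.

The boundary map ∂_1: C_1 → C_0 maps an edge to its endpoints' difference, ∂[p,q] = q − p. For instance
  ∂[v_2,v_5] = [v_5] − [v_2].
The resulting 6×10 matrix has rank 5, and its Smith normal form has invariant factors (1,1,1,1,1).

Boundary ∂_2: C_2 → C_1 sends each 2-simplex [p,q,r] to [q,r] − [p,r] + [p,q]. For instance
  ∂[v_2,v_3,v_5] = [v_3,v_5] − [v_2,v_5] + [v_2,v_3],
  ∂[v_0,v_3,v_5] = [v_3,v_5] − [v_0,v_5] + [v_0,v_3].
The resulting 10×3 matrix has rank 3, and its Smith normal form has invariant factors (1,1,1).

Now H_k = ker ∂_k / im ∂_{k+1}, so:

  H_0: rank C_0 − rank ∂_1 = 6 − 5 = 1, and the invariant factors of ∂_1 are all 1, so H_0 = Z.
  H_1: rank ker ∂_1 − rank ∂_2 = (10 − 5) − 3 = 2, and the invariant factors of ∂_2 are all 1, so H_1 = Z^2.
  H_2: rank ker ∂_2 − rank ∂_3 = (3 − 3) − 0 = 0, and there is no ∂_3, so H_2 = 0.

As a check, the Euler characteristic is 6 − 10 + 3 = -1, which agrees with 1 − 2 + 0 = -1.

Hence the Betti numbers are b_0 = 1, b_1 = 2, b_2 = 0.

b_0 = 1, b_1 = 2, b_2 = 0.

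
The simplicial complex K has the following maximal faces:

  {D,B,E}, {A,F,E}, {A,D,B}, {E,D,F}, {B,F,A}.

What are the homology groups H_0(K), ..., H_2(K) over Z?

Take the total order A < B < D < E < F on the vertex set. Then K (dimension 2) consists of the simplices:

  0-simplices (5): A, B, D, E, F
  1-simplices (10): AB, AD, AE, AF, BD, BE, BF, DE, DF, EF
  2-simplices (5): ABD, ABF, AEF, BDE, DEF

Hence C_0 ≅ Z^5, C_1 ≅ Z^10, C_2 ≅ Z^5.

The boundary map ∂_1: C_1 → C_0 maps an edge to its endpoints' difference, ∂[p,q] = q − p. For instance
  ∂AB = B − A.
This gives a 5×10 integer matrix of rank 4; reducing to Smith normal form yields diagonal entries (1,1,1,1).

∂_2: C_2 → C_1 sends each 2-simplex [p,q,r] to [q,r] − [p,r] + [p,q]. For instance
  ∂BDE = DE − BE + BD,
  ∂AEF = EF − AF + AE.
This gives a 10×5 integer matrix of rank 5; reducing to Smith normal form yields diagonal entries (1,1,1,1,1).

Now H_k = ker ∂_k / im ∂_{k+1}, so:

  H_0: rank C_0 − rank ∂_1 = 5 − 4 = 1, and the invariant factors of ∂_1 are all 1, so H_0 ≅ Z.
  H_1: rank ker ∂_1 − rank ∂_2 = (10 − 4) − 5 = 1, and the invariant factors of ∂_2 are all 1, so H_1 ≅ Z.
  H_2: rank ker ∂_2 − rank ∂_3 = (5 − 5) − 0 = 0, and there is no ∂_3, so H_2 ≅ 0.

H_0 = Z,  H_1 = Z,  H_2 = 0.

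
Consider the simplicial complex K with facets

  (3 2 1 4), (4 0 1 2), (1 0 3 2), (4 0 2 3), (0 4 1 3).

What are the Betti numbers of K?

b_0 = 1, b_1 = 0, b_2 = 0, b_3 = 1.

Take the total order 0 < 1 < 2 < 3 < 4 on the vertex set. Then K (dimension 3) consists of the simplices:

  0-simplices (5): [0], [1], [2], [3], [4]
  1-simplices (10): [0,1], [0,2], [0,3], [0,4], [1,2], [1,3], [1,4], [2,3], [2,4], [3,4]
  2-simplices (10): [0,1,2], [0,1,3], [0,1,4], [0,2,3], [0,2,4], [0,3,4], [1,2,3], [1,2,4], [1,3,4], [2,3,4]
  3-simplices (5): [0,1,2,3], [0,1,2,4], [0,1,3,4], [0,2,3,4], [1,2,3,4]

Hence C_0 ≅ Z^5, C_1 ≅ Z^10, C_2 ≅ Z^10, C_3 ≅ Z^5.

∂_1: C_1 → C_0 sends each edge [p,q] (with p < q) to q − p.
This gives a 5×10 integer matrix of rank 4; reducing to Smith normal form yields diagonal entries (1,1,1,1).

The boundary map ∂_2: C_2 → C_1 acts by ∂[p,q,r] = [q,r] − [p,r] + [p,q]. For instance
  ∂[1,3,4] = [3,4] − [1,4] + [1,3],
  ∂[1,2,3] = [2,3] − [1,3] + [1,2].
As a 10×10 matrix over Z this has rank 6, with invariant factors (1,1,1,1,1,1).

Boundary ∂_3: C_3 → C_2 sends each 3-simplex σ to the alternating sum Σ_i (−1)^i (σ with its i-th vertex removed). For instance
  ∂[1,2,3,4] = [2,3,4] − [1,3,4] + [1,2,4] − [1,2,3],
  ∂[0,1,3,4] = [1,3,4] − [0,3,4] + [0,1,4] − [0,1,3].
The resulting 10×5 matrix has rank 4, and its Smith normal form has invariant factors (1,1,1,1).

From H_k ≅ ker(∂_k) / im(∂_{k+1}) we obtain:

  H_0: rank C_0 − rank ∂_1 = 5 − 4 = 1, and the invariant factors of ∂_1 are all 1, so H_0 ≅ Z.
  H_1: rank ker ∂_1 − rank ∂_2 = (10 − 4) − 6 = 0, and the invariant factors of ∂_2 are all 1, so H_1 ≅ 0.
  H_2: rank ker ∂_2 − rank ∂_3 = (10 − 6) − 4 = 0, and the invariant factors of ∂_3 are all 1, so H_2 ≅ 0.
  H_3: rank ker ∂_3 − rank ∂_4 = (5 − 4) − 0 = 1, and there is no ∂_4, so H_3 ≅ Z.

As a check, the Euler characteristic is 5 − 10 + 10 − 5 = 0, which agrees with 1 − 0 + 0 − 1 = 0.

Hence the Betti numbers are b_0 = 1, b_1 = 0, b_2 = 0, b_3 = 1.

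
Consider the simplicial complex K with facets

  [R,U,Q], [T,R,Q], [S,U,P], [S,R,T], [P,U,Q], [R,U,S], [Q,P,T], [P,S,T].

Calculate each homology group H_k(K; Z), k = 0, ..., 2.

H_0 = Z,  H_1 = 0,  H_2 = Z.

Fix the vertex order P < Q < R < S < T < U and write every simplex with vertices in increasing order. Then dim K = 2 and the simplices of K are:

  0-simplices (6): P, Q, R, S, T, U
  1-simplices (12): PQ, PS, PT, PU, QR, QT, QU, RS, RT, RU, ST, SU
  2-simplices (8): PQT, PQU, PST, PSU, QRT, QRU, RST, RSU

giving chain groups C_0 ≅ Z^6, C_1 ≅ Z^12, C_2 ≅ Z^8.

The boundary map ∂_1: C_1 → C_0 sends each edge [p,q] (with p < q) to q − p. For instance
  ∂QU = U − Q.
As a 6×12 matrix over Z this has rank 5, with invariant factors (1,1,1,1,1).

The boundary map ∂_2: C_2 → C_1 maps a triangle to the signed sum of its edges. For instance
  ∂RSU = SU − RU + RS,
  ∂QRT = RT − QT + QR.
The 12×8 boundary matrix has rank 7 and Smith normal form diag(1,1,1,1,1,1,1).

Reading off H_k = ker ∂_k / im ∂_{k+1}:

  H_0: rank C_0 − rank ∂_1 = 6 − 5 = 1, and the invariant factors of ∂_1 are all 1, so H_0 = Z.
  H_1: rank ker ∂_1 − rank ∂_2 = (12 − 5) − 7 = 0, and the invariant factors of ∂_2 are all 1, so H_1 = 0.
  H_2: rank ker ∂_2 − rank ∂_3 = (8 − 7) − 0 = 1, and there is no ∂_3, so H_2 = Z.

As a check, the Euler characteristic is 6 − 12 + 8 = 2, which agrees with 1 − 0 + 1 = 2.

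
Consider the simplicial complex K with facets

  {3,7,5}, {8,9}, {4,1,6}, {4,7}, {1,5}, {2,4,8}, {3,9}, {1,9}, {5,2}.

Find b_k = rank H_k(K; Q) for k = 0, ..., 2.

b_0 = 1, b_1 = 4, b_2 = 0.

K has 9 vertices, 15 edges, 3 triangles.
rank ∂_0 = 0, rank ∂_1 = 8 ⇒ b_0 = 9 − 0 − 8 = 1; all invariant factors of ∂_1 are 1 so no torsion. So H_0 ≅ Z.
rank ∂_1 = 8, rank ∂_2 = 3 ⇒ b_1 = 15 − 8 − 3 = 4; all invariant factors of ∂_2 are 1 so no torsion. So H_1 ≅ Z^4.
rank ∂_2 = 3, rank ∂_3 = 0 ⇒ b_2 = 3 − 3 − 0 = 0. So H_2 ≅ 0.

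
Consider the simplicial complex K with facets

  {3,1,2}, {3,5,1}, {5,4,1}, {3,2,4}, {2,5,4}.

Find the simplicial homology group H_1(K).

H_1 = Z.

Fix the vertex order 1 < 2 < 3 < 4 < 5 and write every simplex with vertices in increasing order. Then dim K = 2 and the simplices of K are:

  0-simplices (5): [1], [2], [3], [4], [5]
  1-simplices (10): [1,2], [1,3], [1,4], [1,5], [2,3], [2,4], [2,5], [3,4], [3,5], [4,5]
  2-simplices (5): [1,2,3], [1,3,5], [1,4,5], [2,3,4], [2,4,5]

giving chain groups C_0 ≅ Z^5, C_1 ≅ Z^10, C_2 ≅ Z^5.

The boundary map ∂_1: C_1 → C_0 maps an edge to its endpoints' difference, ∂[p,q] = q − p. For instance
  ∂[1,2] = [2] − [1].
The resulting 5×10 matrix has rank 4, and its Smith normal form has invariant factors (1,1,1,1).

Boundary ∂_2: C_2 → C_1 maps a triangle to the signed sum of its edges. For instance
  ∂[1,2,3] = [2,3] − [1,3] + [1,2],
  ∂[2,4,5] = [4,5] − [2,5] + [2,4].
As a 10×5 matrix over Z this has rank 5, with invariant factors (1,1,1,1,1).

Now H_k = ker ∂_k / im ∂_{k+1}, so:

  H_1: rank ker ∂_1 − rank ∂_2 = (10 − 4) − 5 = 1, and the invariant factors of ∂_2 are all 1, so H_1 = Z.

(K is a triangulation of the Möbius band.)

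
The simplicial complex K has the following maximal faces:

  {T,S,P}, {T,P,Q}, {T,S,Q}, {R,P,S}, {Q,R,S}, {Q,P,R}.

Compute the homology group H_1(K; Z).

H_1 ≅ 0.

Order the vertices as P < Q < R < S < T. Listing each simplex with vertices in this order, K has dimension 2 with simplices:

  0-simplices (5): P, Q, R, S, T
  1-simplices (9): PQ, PR, PS, PT, QR, QS, QT, RS, ST
  2-simplices (6): PQR, PQT, PRS, PST, QRS, QST

Hence C_0 ≅ Z^5, C_1 ≅ Z^9, C_2 ≅ Z^6.

Boundary ∂_1: C_1 → C_0 sends each edge [p,q] (with p < q) to q − p. For instance
  ∂PQ = Q − P.
This gives a 5×9 integer matrix of rank 4; reducing to Smith normal form yields diagonal entries (1,1,1,1).

The boundary map ∂_2: C_2 → C_1 sends each 2-simplex [p,q,r] to [q,r] − [p,r] + [p,q]. For instance
  ∂PRS = RS − PS + PR,
  ∂PST = ST − PT + PS.
The resulting 9×6 matrix has rank 5, and its Smith normal form has invariant factors (1,1,1,1,1).

Now H_k = ker ∂_k / im ∂_{k+1}, so:

  H_1: rank ker ∂_1 − rank ∂_2 = (9 − 4) − 5 = 0, and the invariant factors of ∂_2 are all 1, so H_1 ≅ 0.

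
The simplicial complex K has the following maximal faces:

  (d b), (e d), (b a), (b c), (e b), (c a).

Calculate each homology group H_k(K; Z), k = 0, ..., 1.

H_0 ≅ Z,  H_1 ≅ Z^2.

Fix the vertex order a < b < c < d < e and write every simplex with vertices in increasing order. Then dim K = 1 and the simplices of K are:

  0-simplices (5): a, b, c, d, e
  1-simplices (6): ab, ac, bc, bd, be, de

Hence C_0 ≅ Z^5, C_1 ≅ Z^6.

∂_1: C_1 → C_0 is given by ∂[p,q] = [q] − [p]. For instance
  ∂bd = d − b.
The 5×6 boundary matrix has rank 4 and Smith normal form diag(1,1,1,1).

From H_k ≅ ker(∂_k) / im(∂_{k+1}) we obtain:

  H_0: rank C_0 − rank ∂_1 = 5 − 4 = 1, and the invariant factors of ∂_1 are all 1, so H_0 = Z.
  H_1: rank ker ∂_1 − rank ∂_2 = (6 − 4) − 0 = 2, and there is no ∂_2, so H_1 = Z^2.

As a check, the Euler characteristic is 5 − 6 = -1, which agrees with 1 − 2 = -1.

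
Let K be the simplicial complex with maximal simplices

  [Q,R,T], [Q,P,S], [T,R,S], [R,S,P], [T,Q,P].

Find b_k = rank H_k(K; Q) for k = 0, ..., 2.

b_0 = 1, b_1 = 1, b_2 = 0.

Order the vertices as P < Q < R < S < T. Listing each simplex with vertices in this order, K has dimension 2 with simplices:

  0-simplices (5): P, Q, R, S, T
  1-simplices (10): PQ, PR, PS, PT, QR, QS, QT, RS, RT, ST
  2-simplices (5): PQS, PQT, PRS, QRT, RST

Hence C_0 ≅ Z^5, C_1 ≅ Z^10, C_2 ≅ Z^5.

The boundary map ∂_1: C_1 → C_0 maps an edge to its endpoints' difference, ∂[p,q] = q − p. For instance
  ∂QS = S − Q.
The resulting 5×10 matrix has rank 4, and its Smith normal form has invariant factors (1,1,1,1).

∂_2: C_2 → C_1 acts by ∂[p,q,r] = [q,r] − [p,r] + [p,q]. For instance
  ∂PQT = QT − PT + PQ,
  ∂RST = ST − RT + RS.
The 10×5 boundary matrix has rank 5 and Smith normal form diag(1,1,1,1,1).

Reading off H_k = ker ∂_k / im ∂_{k+1}:

  H_0: rank C_0 − rank ∂_1 = 5 − 4 = 1, and the invariant factors of ∂_1 are all 1, so H_0 ≅ Z.
  H_1: rank ker ∂_1 − rank ∂_2 = (10 − 4) − 5 = 1, and the invariant factors of ∂_2 are all 1, so H_1 ≅ Z.
  H_2: rank ker ∂_2 − rank ∂_3 = (5 − 5) − 0 = 0, and there is no ∂_3, so H_2 ≅ 0.

Hence the Betti numbers are b_0 = 1, b_1 = 1, b_2 = 0.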